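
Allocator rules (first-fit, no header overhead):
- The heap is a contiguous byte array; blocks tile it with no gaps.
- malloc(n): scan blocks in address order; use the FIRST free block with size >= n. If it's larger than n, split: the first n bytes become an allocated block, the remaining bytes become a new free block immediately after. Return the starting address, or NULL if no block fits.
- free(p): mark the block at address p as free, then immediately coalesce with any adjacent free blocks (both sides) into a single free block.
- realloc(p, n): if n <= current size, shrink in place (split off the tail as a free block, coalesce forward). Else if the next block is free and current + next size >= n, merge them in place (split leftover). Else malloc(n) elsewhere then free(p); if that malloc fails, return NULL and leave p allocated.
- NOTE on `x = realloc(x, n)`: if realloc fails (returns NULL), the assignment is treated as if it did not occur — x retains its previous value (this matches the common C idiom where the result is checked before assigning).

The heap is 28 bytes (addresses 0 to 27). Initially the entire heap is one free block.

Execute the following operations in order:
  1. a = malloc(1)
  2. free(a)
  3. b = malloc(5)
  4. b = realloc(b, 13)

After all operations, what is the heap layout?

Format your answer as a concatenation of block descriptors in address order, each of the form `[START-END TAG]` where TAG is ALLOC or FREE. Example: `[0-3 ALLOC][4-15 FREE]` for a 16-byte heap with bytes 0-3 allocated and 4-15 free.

Answer: [0-12 ALLOC][13-27 FREE]

Derivation:
Op 1: a = malloc(1) -> a = 0; heap: [0-0 ALLOC][1-27 FREE]
Op 2: free(a) -> (freed a); heap: [0-27 FREE]
Op 3: b = malloc(5) -> b = 0; heap: [0-4 ALLOC][5-27 FREE]
Op 4: b = realloc(b, 13) -> b = 0; heap: [0-12 ALLOC][13-27 FREE]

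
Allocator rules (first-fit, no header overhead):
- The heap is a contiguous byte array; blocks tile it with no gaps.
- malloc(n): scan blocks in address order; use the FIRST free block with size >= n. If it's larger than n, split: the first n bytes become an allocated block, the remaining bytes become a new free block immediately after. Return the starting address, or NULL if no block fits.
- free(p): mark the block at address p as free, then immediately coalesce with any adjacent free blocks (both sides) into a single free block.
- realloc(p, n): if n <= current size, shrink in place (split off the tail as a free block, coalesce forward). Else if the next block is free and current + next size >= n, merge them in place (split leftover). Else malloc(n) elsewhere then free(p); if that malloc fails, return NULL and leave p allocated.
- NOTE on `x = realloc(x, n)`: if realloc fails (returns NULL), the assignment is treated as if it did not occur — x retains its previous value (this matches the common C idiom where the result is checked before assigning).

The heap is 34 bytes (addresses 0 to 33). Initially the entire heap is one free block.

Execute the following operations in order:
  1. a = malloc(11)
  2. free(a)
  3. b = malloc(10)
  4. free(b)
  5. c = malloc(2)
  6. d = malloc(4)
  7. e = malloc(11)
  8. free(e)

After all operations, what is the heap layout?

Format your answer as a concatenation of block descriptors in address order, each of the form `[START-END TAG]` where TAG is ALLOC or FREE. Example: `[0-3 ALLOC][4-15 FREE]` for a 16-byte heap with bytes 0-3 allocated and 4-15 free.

Answer: [0-1 ALLOC][2-5 ALLOC][6-33 FREE]

Derivation:
Op 1: a = malloc(11) -> a = 0; heap: [0-10 ALLOC][11-33 FREE]
Op 2: free(a) -> (freed a); heap: [0-33 FREE]
Op 3: b = malloc(10) -> b = 0; heap: [0-9 ALLOC][10-33 FREE]
Op 4: free(b) -> (freed b); heap: [0-33 FREE]
Op 5: c = malloc(2) -> c = 0; heap: [0-1 ALLOC][2-33 FREE]
Op 6: d = malloc(4) -> d = 2; heap: [0-1 ALLOC][2-5 ALLOC][6-33 FREE]
Op 7: e = malloc(11) -> e = 6; heap: [0-1 ALLOC][2-5 ALLOC][6-16 ALLOC][17-33 FREE]
Op 8: free(e) -> (freed e); heap: [0-1 ALLOC][2-5 ALLOC][6-33 FREE]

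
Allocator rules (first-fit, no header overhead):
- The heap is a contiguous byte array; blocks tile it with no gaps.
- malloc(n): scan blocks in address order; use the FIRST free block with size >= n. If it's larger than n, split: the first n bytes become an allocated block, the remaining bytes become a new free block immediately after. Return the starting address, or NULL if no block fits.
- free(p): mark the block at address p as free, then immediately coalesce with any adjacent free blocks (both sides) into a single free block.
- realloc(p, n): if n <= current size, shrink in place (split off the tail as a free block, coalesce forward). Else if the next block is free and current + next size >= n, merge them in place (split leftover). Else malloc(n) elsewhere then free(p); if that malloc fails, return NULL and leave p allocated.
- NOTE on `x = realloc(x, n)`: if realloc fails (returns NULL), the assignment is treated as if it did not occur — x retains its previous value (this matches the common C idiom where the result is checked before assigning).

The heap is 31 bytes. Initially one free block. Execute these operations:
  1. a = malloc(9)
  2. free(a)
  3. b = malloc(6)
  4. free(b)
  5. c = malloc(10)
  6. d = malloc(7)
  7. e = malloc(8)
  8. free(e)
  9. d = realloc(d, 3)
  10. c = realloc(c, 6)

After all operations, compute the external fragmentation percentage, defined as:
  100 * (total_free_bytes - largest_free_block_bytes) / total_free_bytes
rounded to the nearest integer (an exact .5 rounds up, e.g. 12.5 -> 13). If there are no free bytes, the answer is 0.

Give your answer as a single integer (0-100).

Answer: 18

Derivation:
Op 1: a = malloc(9) -> a = 0; heap: [0-8 ALLOC][9-30 FREE]
Op 2: free(a) -> (freed a); heap: [0-30 FREE]
Op 3: b = malloc(6) -> b = 0; heap: [0-5 ALLOC][6-30 FREE]
Op 4: free(b) -> (freed b); heap: [0-30 FREE]
Op 5: c = malloc(10) -> c = 0; heap: [0-9 ALLOC][10-30 FREE]
Op 6: d = malloc(7) -> d = 10; heap: [0-9 ALLOC][10-16 ALLOC][17-30 FREE]
Op 7: e = malloc(8) -> e = 17; heap: [0-9 ALLOC][10-16 ALLOC][17-24 ALLOC][25-30 FREE]
Op 8: free(e) -> (freed e); heap: [0-9 ALLOC][10-16 ALLOC][17-30 FREE]
Op 9: d = realloc(d, 3) -> d = 10; heap: [0-9 ALLOC][10-12 ALLOC][13-30 FREE]
Op 10: c = realloc(c, 6) -> c = 0; heap: [0-5 ALLOC][6-9 FREE][10-12 ALLOC][13-30 FREE]
Free blocks: [4 18] total_free=22 largest=18 -> 100*(22-18)/22 = 400/22 ≈ 18.182 -> rounds to 18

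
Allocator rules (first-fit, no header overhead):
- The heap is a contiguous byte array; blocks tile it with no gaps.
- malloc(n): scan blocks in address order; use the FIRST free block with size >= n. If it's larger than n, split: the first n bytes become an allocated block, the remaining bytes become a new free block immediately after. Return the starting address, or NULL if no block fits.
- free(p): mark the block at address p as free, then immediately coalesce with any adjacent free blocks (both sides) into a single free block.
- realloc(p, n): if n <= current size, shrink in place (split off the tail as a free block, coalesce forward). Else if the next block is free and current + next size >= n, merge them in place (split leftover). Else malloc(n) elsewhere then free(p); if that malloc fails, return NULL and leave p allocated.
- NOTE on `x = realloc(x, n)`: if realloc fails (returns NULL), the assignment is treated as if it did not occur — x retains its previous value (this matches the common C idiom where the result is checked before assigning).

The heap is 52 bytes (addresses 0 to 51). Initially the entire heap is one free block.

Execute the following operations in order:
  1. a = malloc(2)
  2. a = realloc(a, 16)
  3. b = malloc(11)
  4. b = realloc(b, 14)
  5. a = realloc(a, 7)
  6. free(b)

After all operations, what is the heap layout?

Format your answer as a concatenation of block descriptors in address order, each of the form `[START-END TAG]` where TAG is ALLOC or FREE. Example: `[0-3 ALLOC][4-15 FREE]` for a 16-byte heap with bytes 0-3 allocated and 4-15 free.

Op 1: a = malloc(2) -> a = 0; heap: [0-1 ALLOC][2-51 FREE]
Op 2: a = realloc(a, 16) -> a = 0; heap: [0-15 ALLOC][16-51 FREE]
Op 3: b = malloc(11) -> b = 16; heap: [0-15 ALLOC][16-26 ALLOC][27-51 FREE]
Op 4: b = realloc(b, 14) -> b = 16; heap: [0-15 ALLOC][16-29 ALLOC][30-51 FREE]
Op 5: a = realloc(a, 7) -> a = 0; heap: [0-6 ALLOC][7-15 FREE][16-29 ALLOC][30-51 FREE]
Op 6: free(b) -> (freed b); heap: [0-6 ALLOC][7-51 FREE]

Answer: [0-6 ALLOC][7-51 FREE]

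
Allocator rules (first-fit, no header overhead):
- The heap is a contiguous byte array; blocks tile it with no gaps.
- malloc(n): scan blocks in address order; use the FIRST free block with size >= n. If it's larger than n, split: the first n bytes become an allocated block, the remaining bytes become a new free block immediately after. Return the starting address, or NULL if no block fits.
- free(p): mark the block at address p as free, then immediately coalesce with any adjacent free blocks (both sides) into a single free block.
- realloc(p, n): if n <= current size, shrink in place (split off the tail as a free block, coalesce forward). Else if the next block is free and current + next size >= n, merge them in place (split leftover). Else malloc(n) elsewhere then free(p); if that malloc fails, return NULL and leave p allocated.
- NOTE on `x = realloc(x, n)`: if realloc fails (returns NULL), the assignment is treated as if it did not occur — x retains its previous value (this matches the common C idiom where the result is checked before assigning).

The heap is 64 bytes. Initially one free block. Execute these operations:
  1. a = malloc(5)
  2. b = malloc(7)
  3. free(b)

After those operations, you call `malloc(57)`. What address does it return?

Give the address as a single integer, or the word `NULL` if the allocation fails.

Op 1: a = malloc(5) -> a = 0; heap: [0-4 ALLOC][5-63 FREE]
Op 2: b = malloc(7) -> b = 5; heap: [0-4 ALLOC][5-11 ALLOC][12-63 FREE]
Op 3: free(b) -> (freed b); heap: [0-4 ALLOC][5-63 FREE]
malloc(57): first-fit scan over [0-4 ALLOC][5-63 FREE] -> 5

Answer: 5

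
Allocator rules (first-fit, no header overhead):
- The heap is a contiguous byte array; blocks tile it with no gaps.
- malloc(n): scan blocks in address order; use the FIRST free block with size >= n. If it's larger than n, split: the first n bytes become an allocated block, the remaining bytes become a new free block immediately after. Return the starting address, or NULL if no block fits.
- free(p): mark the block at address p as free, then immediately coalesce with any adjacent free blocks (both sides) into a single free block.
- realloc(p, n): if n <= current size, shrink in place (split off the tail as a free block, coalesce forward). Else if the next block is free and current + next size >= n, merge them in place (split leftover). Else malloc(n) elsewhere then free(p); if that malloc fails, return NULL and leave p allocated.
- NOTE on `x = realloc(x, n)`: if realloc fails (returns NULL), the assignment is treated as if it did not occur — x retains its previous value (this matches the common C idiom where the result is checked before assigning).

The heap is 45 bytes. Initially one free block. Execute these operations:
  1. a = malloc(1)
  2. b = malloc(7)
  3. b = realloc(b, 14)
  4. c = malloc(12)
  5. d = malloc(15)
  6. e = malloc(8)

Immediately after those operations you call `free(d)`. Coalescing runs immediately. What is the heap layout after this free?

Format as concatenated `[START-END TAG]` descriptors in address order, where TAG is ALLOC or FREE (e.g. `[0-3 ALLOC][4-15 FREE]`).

Op 1: a = malloc(1) -> a = 0; heap: [0-0 ALLOC][1-44 FREE]
Op 2: b = malloc(7) -> b = 1; heap: [0-0 ALLOC][1-7 ALLOC][8-44 FREE]
Op 3: b = realloc(b, 14) -> b = 1; heap: [0-0 ALLOC][1-14 ALLOC][15-44 FREE]
Op 4: c = malloc(12) -> c = 15; heap: [0-0 ALLOC][1-14 ALLOC][15-26 ALLOC][27-44 FREE]
Op 5: d = malloc(15) -> d = 27; heap: [0-0 ALLOC][1-14 ALLOC][15-26 ALLOC][27-41 ALLOC][42-44 FREE]
Op 6: e = malloc(8) -> e = NULL; heap: [0-0 ALLOC][1-14 ALLOC][15-26 ALLOC][27-41 ALLOC][42-44 FREE]
free(d): d = 27 -> block [27-41 ALLOC]; mark free, coalesce with adjacent free neighbors -> [0-0 ALLOC][1-14 ALLOC][15-26 ALLOC][27-44 FREE]

Answer: [0-0 ALLOC][1-14 ALLOC][15-26 ALLOC][27-44 FREE]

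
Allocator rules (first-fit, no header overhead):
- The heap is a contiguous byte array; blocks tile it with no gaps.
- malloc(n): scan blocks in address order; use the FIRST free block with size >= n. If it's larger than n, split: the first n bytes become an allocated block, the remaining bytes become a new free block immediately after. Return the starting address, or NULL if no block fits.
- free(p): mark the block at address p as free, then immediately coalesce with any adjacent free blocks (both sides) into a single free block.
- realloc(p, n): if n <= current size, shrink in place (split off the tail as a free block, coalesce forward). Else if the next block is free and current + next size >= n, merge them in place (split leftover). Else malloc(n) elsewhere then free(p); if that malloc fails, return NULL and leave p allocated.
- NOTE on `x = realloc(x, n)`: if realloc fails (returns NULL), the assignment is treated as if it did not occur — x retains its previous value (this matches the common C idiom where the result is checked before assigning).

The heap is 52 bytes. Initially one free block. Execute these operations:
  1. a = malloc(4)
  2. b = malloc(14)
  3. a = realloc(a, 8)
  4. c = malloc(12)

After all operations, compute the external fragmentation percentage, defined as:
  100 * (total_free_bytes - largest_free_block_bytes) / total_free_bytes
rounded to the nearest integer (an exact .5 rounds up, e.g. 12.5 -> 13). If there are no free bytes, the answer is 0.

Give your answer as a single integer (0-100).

Answer: 22

Derivation:
Op 1: a = malloc(4) -> a = 0; heap: [0-3 ALLOC][4-51 FREE]
Op 2: b = malloc(14) -> b = 4; heap: [0-3 ALLOC][4-17 ALLOC][18-51 FREE]
Op 3: a = realloc(a, 8) -> a = 18; heap: [0-3 FREE][4-17 ALLOC][18-25 ALLOC][26-51 FREE]
Op 4: c = malloc(12) -> c = 26; heap: [0-3 FREE][4-17 ALLOC][18-25 ALLOC][26-37 ALLOC][38-51 FREE]
Free blocks: [4 14] total_free=18 largest=14 -> 100*(18-14)/18 = 400/18 ≈ 22.222 -> rounds to 22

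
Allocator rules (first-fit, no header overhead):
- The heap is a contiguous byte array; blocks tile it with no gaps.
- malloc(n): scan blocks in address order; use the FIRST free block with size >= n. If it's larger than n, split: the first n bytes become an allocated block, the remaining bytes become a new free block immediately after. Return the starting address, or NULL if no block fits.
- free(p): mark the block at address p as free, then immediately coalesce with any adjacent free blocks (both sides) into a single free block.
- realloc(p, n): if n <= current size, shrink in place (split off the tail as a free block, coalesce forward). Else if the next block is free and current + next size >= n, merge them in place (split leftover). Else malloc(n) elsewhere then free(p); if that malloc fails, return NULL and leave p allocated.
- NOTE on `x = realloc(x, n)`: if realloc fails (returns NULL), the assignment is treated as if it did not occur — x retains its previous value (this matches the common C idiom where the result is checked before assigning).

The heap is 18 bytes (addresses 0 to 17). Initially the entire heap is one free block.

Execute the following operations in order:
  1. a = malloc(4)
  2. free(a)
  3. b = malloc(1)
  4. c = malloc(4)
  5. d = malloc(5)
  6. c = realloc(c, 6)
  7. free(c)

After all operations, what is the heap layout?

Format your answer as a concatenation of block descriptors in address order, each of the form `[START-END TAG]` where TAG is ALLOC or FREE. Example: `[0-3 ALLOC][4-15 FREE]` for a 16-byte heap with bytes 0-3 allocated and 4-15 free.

Op 1: a = malloc(4) -> a = 0; heap: [0-3 ALLOC][4-17 FREE]
Op 2: free(a) -> (freed a); heap: [0-17 FREE]
Op 3: b = malloc(1) -> b = 0; heap: [0-0 ALLOC][1-17 FREE]
Op 4: c = malloc(4) -> c = 1; heap: [0-0 ALLOC][1-4 ALLOC][5-17 FREE]
Op 5: d = malloc(5) -> d = 5; heap: [0-0 ALLOC][1-4 ALLOC][5-9 ALLOC][10-17 FREE]
Op 6: c = realloc(c, 6) -> c = 10; heap: [0-0 ALLOC][1-4 FREE][5-9 ALLOC][10-15 ALLOC][16-17 FREE]
Op 7: free(c) -> (freed c); heap: [0-0 ALLOC][1-4 FREE][5-9 ALLOC][10-17 FREE]

Answer: [0-0 ALLOC][1-4 FREE][5-9 ALLOC][10-17 FREE]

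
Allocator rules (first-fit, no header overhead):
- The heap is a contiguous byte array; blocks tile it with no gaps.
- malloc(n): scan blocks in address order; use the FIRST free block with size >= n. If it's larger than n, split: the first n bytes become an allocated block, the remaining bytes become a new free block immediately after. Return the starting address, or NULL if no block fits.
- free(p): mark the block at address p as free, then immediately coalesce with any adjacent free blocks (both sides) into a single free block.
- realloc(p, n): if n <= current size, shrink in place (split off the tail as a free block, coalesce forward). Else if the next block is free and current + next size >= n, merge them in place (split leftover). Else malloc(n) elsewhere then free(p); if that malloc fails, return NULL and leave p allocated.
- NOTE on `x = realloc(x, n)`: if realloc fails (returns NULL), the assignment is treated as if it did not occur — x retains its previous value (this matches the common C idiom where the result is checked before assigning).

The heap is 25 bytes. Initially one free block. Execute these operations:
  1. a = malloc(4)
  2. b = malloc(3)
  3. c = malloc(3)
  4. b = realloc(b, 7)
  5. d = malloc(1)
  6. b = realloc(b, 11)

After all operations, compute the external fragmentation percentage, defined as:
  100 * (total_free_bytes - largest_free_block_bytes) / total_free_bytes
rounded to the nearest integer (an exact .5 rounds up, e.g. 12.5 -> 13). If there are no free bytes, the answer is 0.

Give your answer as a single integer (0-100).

Answer: 33

Derivation:
Op 1: a = malloc(4) -> a = 0; heap: [0-3 ALLOC][4-24 FREE]
Op 2: b = malloc(3) -> b = 4; heap: [0-3 ALLOC][4-6 ALLOC][7-24 FREE]
Op 3: c = malloc(3) -> c = 7; heap: [0-3 ALLOC][4-6 ALLOC][7-9 ALLOC][10-24 FREE]
Op 4: b = realloc(b, 7) -> b = 10; heap: [0-3 ALLOC][4-6 FREE][7-9 ALLOC][10-16 ALLOC][17-24 FREE]
Op 5: d = malloc(1) -> d = 4; heap: [0-3 ALLOC][4-4 ALLOC][5-6 FREE][7-9 ALLOC][10-16 ALLOC][17-24 FREE]
Op 6: b = realloc(b, 11) -> b = 10; heap: [0-3 ALLOC][4-4 ALLOC][5-6 FREE][7-9 ALLOC][10-20 ALLOC][21-24 FREE]
Free blocks: [2 4] total_free=6 largest=4 -> 100*(6-4)/6 = 200/6 ≈ 33.333 -> rounds to 33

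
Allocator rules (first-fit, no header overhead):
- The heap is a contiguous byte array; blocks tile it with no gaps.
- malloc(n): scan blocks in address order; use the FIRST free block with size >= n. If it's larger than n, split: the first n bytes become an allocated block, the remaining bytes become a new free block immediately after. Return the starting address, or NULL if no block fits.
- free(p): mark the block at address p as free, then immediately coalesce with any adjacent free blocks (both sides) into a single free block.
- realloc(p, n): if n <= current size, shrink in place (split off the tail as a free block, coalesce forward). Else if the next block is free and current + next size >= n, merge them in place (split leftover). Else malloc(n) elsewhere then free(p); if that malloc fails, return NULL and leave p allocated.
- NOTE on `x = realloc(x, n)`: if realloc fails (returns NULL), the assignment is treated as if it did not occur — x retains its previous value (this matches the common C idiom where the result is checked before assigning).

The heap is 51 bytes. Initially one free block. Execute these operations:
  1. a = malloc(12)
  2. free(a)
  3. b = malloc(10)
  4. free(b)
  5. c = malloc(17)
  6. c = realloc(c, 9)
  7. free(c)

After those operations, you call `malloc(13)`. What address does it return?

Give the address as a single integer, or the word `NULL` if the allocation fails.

Answer: 0

Derivation:
Op 1: a = malloc(12) -> a = 0; heap: [0-11 ALLOC][12-50 FREE]
Op 2: free(a) -> (freed a); heap: [0-50 FREE]
Op 3: b = malloc(10) -> b = 0; heap: [0-9 ALLOC][10-50 FREE]
Op 4: free(b) -> (freed b); heap: [0-50 FREE]
Op 5: c = malloc(17) -> c = 0; heap: [0-16 ALLOC][17-50 FREE]
Op 6: c = realloc(c, 9) -> c = 0; heap: [0-8 ALLOC][9-50 FREE]
Op 7: free(c) -> (freed c); heap: [0-50 FREE]
malloc(13): first-fit scan over [0-50 FREE] -> 0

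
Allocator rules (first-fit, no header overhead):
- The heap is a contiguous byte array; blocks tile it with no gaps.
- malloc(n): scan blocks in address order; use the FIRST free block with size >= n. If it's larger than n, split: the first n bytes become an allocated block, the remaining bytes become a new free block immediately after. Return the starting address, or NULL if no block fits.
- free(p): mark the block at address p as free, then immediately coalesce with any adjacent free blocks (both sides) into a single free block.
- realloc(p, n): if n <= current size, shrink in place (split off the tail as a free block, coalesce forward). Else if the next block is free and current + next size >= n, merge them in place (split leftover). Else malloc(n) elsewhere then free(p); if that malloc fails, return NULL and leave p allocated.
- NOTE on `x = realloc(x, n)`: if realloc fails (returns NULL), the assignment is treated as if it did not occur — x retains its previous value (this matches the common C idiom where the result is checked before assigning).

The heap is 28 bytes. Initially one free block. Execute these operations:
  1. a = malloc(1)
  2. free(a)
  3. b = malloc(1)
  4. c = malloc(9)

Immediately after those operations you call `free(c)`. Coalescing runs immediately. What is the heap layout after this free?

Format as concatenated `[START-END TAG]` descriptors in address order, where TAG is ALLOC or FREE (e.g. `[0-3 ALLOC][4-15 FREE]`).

Answer: [0-0 ALLOC][1-27 FREE]

Derivation:
Op 1: a = malloc(1) -> a = 0; heap: [0-0 ALLOC][1-27 FREE]
Op 2: free(a) -> (freed a); heap: [0-27 FREE]
Op 3: b = malloc(1) -> b = 0; heap: [0-0 ALLOC][1-27 FREE]
Op 4: c = malloc(9) -> c = 1; heap: [0-0 ALLOC][1-9 ALLOC][10-27 FREE]
free(c): c = 1 -> block [1-9 ALLOC]; mark free, coalesce with adjacent free neighbors -> [0-0 ALLOC][1-27 FREE]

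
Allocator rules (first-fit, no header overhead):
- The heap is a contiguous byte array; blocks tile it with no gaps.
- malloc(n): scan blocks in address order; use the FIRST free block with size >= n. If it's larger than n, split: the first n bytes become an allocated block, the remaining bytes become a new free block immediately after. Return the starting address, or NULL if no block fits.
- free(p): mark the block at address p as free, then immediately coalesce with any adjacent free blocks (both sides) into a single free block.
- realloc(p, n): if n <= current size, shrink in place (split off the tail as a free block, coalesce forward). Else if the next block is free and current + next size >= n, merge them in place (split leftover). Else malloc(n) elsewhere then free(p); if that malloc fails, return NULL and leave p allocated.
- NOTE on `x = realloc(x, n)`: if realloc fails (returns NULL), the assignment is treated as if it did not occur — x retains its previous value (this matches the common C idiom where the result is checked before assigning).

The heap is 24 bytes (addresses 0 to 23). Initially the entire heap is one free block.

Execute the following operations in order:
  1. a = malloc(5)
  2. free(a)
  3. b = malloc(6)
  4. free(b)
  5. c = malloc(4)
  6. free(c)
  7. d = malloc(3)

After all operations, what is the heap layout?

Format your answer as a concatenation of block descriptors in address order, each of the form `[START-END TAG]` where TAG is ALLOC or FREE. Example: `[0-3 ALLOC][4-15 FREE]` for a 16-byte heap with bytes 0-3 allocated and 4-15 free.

Op 1: a = malloc(5) -> a = 0; heap: [0-4 ALLOC][5-23 FREE]
Op 2: free(a) -> (freed a); heap: [0-23 FREE]
Op 3: b = malloc(6) -> b = 0; heap: [0-5 ALLOC][6-23 FREE]
Op 4: free(b) -> (freed b); heap: [0-23 FREE]
Op 5: c = malloc(4) -> c = 0; heap: [0-3 ALLOC][4-23 FREE]
Op 6: free(c) -> (freed c); heap: [0-23 FREE]
Op 7: d = malloc(3) -> d = 0; heap: [0-2 ALLOC][3-23 FREE]

Answer: [0-2 ALLOC][3-23 FREE]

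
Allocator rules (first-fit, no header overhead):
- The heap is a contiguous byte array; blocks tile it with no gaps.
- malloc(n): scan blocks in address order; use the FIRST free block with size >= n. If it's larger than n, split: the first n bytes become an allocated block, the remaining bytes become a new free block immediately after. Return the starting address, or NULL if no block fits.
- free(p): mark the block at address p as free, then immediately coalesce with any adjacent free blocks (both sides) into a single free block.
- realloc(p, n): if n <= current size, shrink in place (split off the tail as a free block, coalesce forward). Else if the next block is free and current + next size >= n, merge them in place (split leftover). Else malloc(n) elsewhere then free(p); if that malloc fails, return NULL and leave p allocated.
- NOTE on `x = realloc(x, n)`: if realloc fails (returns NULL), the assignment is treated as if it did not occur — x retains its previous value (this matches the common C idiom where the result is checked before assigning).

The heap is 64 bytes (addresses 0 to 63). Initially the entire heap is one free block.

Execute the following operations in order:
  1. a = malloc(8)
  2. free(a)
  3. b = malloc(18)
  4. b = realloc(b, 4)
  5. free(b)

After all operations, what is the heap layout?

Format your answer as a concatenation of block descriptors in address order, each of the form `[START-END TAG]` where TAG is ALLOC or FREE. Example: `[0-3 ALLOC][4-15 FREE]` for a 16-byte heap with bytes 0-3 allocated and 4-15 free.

Answer: [0-63 FREE]

Derivation:
Op 1: a = malloc(8) -> a = 0; heap: [0-7 ALLOC][8-63 FREE]
Op 2: free(a) -> (freed a); heap: [0-63 FREE]
Op 3: b = malloc(18) -> b = 0; heap: [0-17 ALLOC][18-63 FREE]
Op 4: b = realloc(b, 4) -> b = 0; heap: [0-3 ALLOC][4-63 FREE]
Op 5: free(b) -> (freed b); heap: [0-63 FREE]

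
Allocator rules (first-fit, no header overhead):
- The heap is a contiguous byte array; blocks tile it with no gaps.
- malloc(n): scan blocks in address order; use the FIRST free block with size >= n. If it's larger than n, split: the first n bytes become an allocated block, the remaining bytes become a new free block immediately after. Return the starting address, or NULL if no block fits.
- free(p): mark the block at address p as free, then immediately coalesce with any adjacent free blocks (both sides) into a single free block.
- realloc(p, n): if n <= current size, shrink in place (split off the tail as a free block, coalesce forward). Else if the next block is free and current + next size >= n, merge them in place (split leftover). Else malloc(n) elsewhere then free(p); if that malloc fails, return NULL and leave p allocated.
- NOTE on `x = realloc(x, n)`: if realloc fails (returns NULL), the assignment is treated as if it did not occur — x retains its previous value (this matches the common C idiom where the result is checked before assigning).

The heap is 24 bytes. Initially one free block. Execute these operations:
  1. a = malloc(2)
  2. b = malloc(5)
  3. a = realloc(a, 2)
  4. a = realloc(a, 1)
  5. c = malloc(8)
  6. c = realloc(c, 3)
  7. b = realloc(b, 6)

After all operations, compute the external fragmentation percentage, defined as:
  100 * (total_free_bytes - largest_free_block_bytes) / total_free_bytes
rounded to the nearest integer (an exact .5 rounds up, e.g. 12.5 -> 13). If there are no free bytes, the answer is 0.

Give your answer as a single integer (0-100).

Op 1: a = malloc(2) -> a = 0; heap: [0-1 ALLOC][2-23 FREE]
Op 2: b = malloc(5) -> b = 2; heap: [0-1 ALLOC][2-6 ALLOC][7-23 FREE]
Op 3: a = realloc(a, 2) -> a = 0; heap: [0-1 ALLOC][2-6 ALLOC][7-23 FREE]
Op 4: a = realloc(a, 1) -> a = 0; heap: [0-0 ALLOC][1-1 FREE][2-6 ALLOC][7-23 FREE]
Op 5: c = malloc(8) -> c = 7; heap: [0-0 ALLOC][1-1 FREE][2-6 ALLOC][7-14 ALLOC][15-23 FREE]
Op 6: c = realloc(c, 3) -> c = 7; heap: [0-0 ALLOC][1-1 FREE][2-6 ALLOC][7-9 ALLOC][10-23 FREE]
Op 7: b = realloc(b, 6) -> b = 10; heap: [0-0 ALLOC][1-6 FREE][7-9 ALLOC][10-15 ALLOC][16-23 FREE]
Free blocks: [6 8] total_free=14 largest=8 -> 100*(14-8)/14 = 600/14 ≈ 42.857 -> rounds to 43

Answer: 43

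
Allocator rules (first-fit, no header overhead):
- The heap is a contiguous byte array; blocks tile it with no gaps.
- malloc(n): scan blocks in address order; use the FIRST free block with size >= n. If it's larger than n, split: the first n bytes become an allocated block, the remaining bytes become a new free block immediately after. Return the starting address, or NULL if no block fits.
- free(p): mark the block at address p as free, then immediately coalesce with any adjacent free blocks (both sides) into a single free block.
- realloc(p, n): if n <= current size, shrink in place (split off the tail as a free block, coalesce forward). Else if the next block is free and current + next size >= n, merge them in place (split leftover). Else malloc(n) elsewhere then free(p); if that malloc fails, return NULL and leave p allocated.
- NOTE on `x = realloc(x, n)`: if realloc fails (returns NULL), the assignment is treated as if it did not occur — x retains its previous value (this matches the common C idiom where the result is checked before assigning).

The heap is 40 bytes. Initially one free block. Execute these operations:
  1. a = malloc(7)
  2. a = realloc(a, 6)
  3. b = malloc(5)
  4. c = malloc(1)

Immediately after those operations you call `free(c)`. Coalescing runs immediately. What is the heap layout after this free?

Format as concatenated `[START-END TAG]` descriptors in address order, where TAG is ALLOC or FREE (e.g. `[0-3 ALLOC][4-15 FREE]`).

Op 1: a = malloc(7) -> a = 0; heap: [0-6 ALLOC][7-39 FREE]
Op 2: a = realloc(a, 6) -> a = 0; heap: [0-5 ALLOC][6-39 FREE]
Op 3: b = malloc(5) -> b = 6; heap: [0-5 ALLOC][6-10 ALLOC][11-39 FREE]
Op 4: c = malloc(1) -> c = 11; heap: [0-5 ALLOC][6-10 ALLOC][11-11 ALLOC][12-39 FREE]
free(c): c = 11 -> block [11-11 ALLOC]; mark free, coalesce with adjacent free neighbors -> [0-5 ALLOC][6-10 ALLOC][11-39 FREE]

Answer: [0-5 ALLOC][6-10 ALLOC][11-39 FREE]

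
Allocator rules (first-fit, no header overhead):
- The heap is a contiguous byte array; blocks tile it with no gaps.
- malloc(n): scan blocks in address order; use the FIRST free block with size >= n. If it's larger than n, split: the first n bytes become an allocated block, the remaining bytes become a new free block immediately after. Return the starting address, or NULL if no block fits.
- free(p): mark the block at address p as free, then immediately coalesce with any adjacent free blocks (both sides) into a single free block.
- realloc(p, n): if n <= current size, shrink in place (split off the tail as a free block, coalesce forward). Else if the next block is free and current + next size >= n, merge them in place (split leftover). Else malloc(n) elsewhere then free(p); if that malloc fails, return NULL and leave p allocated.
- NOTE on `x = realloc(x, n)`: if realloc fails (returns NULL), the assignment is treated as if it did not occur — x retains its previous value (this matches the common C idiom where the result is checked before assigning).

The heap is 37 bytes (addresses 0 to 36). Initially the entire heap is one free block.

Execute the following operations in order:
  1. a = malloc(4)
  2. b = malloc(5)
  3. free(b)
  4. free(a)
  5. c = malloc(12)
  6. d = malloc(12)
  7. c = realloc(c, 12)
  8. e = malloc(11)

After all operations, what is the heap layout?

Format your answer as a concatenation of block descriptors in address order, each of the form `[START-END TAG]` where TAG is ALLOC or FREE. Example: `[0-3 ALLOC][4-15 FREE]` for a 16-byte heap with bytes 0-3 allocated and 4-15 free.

Answer: [0-11 ALLOC][12-23 ALLOC][24-34 ALLOC][35-36 FREE]

Derivation:
Op 1: a = malloc(4) -> a = 0; heap: [0-3 ALLOC][4-36 FREE]
Op 2: b = malloc(5) -> b = 4; heap: [0-3 ALLOC][4-8 ALLOC][9-36 FREE]
Op 3: free(b) -> (freed b); heap: [0-3 ALLOC][4-36 FREE]
Op 4: free(a) -> (freed a); heap: [0-36 FREE]
Op 5: c = malloc(12) -> c = 0; heap: [0-11 ALLOC][12-36 FREE]
Op 6: d = malloc(12) -> d = 12; heap: [0-11 ALLOC][12-23 ALLOC][24-36 FREE]
Op 7: c = realloc(c, 12) -> c = 0; heap: [0-11 ALLOC][12-23 ALLOC][24-36 FREE]
Op 8: e = malloc(11) -> e = 24; heap: [0-11 ALLOC][12-23 ALLOC][24-34 ALLOC][35-36 FREE]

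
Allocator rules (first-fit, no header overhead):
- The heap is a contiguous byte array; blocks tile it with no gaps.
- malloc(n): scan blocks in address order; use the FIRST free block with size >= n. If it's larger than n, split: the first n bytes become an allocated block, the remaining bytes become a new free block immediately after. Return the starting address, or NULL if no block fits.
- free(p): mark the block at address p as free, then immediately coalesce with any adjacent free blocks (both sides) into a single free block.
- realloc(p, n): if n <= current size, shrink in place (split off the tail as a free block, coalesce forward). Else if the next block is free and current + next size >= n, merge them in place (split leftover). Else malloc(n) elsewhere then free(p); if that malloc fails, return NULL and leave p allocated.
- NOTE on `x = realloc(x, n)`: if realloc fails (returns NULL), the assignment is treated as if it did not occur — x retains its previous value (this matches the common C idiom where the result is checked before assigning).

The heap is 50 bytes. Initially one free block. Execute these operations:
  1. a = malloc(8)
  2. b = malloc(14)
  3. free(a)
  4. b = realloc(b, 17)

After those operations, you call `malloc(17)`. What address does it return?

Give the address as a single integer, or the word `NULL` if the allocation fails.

Answer: 25

Derivation:
Op 1: a = malloc(8) -> a = 0; heap: [0-7 ALLOC][8-49 FREE]
Op 2: b = malloc(14) -> b = 8; heap: [0-7 ALLOC][8-21 ALLOC][22-49 FREE]
Op 3: free(a) -> (freed a); heap: [0-7 FREE][8-21 ALLOC][22-49 FREE]
Op 4: b = realloc(b, 17) -> b = 8; heap: [0-7 FREE][8-24 ALLOC][25-49 FREE]
malloc(17): first-fit scan over [0-7 FREE][8-24 ALLOC][25-49 FREE] -> 25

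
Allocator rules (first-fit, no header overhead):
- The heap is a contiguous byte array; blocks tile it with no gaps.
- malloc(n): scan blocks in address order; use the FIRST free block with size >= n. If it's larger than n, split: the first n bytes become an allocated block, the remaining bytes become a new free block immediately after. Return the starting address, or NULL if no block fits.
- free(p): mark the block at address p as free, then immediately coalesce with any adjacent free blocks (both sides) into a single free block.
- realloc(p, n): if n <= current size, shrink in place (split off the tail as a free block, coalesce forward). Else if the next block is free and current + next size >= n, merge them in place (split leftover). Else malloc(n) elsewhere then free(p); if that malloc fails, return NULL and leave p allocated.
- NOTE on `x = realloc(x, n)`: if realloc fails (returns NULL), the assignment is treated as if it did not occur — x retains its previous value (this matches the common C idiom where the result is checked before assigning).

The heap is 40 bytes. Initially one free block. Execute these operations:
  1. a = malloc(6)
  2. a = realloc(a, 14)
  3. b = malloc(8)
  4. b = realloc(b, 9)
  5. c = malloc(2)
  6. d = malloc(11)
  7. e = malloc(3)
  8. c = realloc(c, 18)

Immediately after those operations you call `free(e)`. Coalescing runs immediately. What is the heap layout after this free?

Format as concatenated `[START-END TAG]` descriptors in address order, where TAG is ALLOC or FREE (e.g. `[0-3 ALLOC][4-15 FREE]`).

Answer: [0-13 ALLOC][14-22 ALLOC][23-24 ALLOC][25-35 ALLOC][36-39 FREE]

Derivation:
Op 1: a = malloc(6) -> a = 0; heap: [0-5 ALLOC][6-39 FREE]
Op 2: a = realloc(a, 14) -> a = 0; heap: [0-13 ALLOC][14-39 FREE]
Op 3: b = malloc(8) -> b = 14; heap: [0-13 ALLOC][14-21 ALLOC][22-39 FREE]
Op 4: b = realloc(b, 9) -> b = 14; heap: [0-13 ALLOC][14-22 ALLOC][23-39 FREE]
Op 5: c = malloc(2) -> c = 23; heap: [0-13 ALLOC][14-22 ALLOC][23-24 ALLOC][25-39 FREE]
Op 6: d = malloc(11) -> d = 25; heap: [0-13 ALLOC][14-22 ALLOC][23-24 ALLOC][25-35 ALLOC][36-39 FREE]
Op 7: e = malloc(3) -> e = 36; heap: [0-13 ALLOC][14-22 ALLOC][23-24 ALLOC][25-35 ALLOC][36-38 ALLOC][39-39 FREE]
Op 8: c = realloc(c, 18) -> NULL (c unchanged); heap: [0-13 ALLOC][14-22 ALLOC][23-24 ALLOC][25-35 ALLOC][36-38 ALLOC][39-39 FREE]
free(e): e = 36 -> block [36-38 ALLOC]; mark free, coalesce with adjacent free neighbors -> [0-13 ALLOC][14-22 ALLOC][23-24 ALLOC][25-35 ALLOC][36-39 FREE]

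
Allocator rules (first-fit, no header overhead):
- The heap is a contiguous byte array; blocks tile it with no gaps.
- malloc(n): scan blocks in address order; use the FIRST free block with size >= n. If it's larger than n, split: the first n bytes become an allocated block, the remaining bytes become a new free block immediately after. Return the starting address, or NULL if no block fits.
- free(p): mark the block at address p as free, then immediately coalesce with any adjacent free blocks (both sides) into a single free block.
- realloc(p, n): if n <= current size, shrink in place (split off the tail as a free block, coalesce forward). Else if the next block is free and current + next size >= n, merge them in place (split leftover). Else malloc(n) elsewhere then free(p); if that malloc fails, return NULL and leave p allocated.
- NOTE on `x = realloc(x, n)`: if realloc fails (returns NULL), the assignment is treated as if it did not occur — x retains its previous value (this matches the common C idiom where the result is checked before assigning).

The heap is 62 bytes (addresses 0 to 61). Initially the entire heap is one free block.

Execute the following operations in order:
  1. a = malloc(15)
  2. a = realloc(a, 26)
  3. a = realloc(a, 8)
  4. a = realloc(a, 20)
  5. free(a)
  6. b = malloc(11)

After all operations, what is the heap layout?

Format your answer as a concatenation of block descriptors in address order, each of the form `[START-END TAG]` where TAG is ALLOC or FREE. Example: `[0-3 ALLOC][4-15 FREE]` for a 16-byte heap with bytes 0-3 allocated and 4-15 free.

Answer: [0-10 ALLOC][11-61 FREE]

Derivation:
Op 1: a = malloc(15) -> a = 0; heap: [0-14 ALLOC][15-61 FREE]
Op 2: a = realloc(a, 26) -> a = 0; heap: [0-25 ALLOC][26-61 FREE]
Op 3: a = realloc(a, 8) -> a = 0; heap: [0-7 ALLOC][8-61 FREE]
Op 4: a = realloc(a, 20) -> a = 0; heap: [0-19 ALLOC][20-61 FREE]
Op 5: free(a) -> (freed a); heap: [0-61 FREE]
Op 6: b = malloc(11) -> b = 0; heap: [0-10 ALLOC][11-61 FREE]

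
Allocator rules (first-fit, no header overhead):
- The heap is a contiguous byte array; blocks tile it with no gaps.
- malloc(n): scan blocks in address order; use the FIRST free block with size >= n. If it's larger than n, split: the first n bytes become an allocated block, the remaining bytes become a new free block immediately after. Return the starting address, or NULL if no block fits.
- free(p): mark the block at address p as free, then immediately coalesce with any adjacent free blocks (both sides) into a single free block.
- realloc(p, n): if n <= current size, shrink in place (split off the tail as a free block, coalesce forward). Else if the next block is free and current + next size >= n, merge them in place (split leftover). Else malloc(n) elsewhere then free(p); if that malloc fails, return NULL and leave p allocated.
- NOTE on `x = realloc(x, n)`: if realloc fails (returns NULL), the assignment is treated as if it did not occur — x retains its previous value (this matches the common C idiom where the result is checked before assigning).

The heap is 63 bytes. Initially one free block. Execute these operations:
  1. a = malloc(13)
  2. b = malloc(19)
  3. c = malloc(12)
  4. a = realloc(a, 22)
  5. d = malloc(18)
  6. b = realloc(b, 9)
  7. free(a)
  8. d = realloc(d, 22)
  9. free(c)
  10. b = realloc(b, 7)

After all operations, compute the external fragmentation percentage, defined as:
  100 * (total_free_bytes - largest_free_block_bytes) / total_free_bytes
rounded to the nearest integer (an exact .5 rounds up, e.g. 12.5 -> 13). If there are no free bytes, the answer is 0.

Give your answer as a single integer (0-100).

Op 1: a = malloc(13) -> a = 0; heap: [0-12 ALLOC][13-62 FREE]
Op 2: b = malloc(19) -> b = 13; heap: [0-12 ALLOC][13-31 ALLOC][32-62 FREE]
Op 3: c = malloc(12) -> c = 32; heap: [0-12 ALLOC][13-31 ALLOC][32-43 ALLOC][44-62 FREE]
Op 4: a = realloc(a, 22) -> NULL (a unchanged); heap: [0-12 ALLOC][13-31 ALLOC][32-43 ALLOC][44-62 FREE]
Op 5: d = malloc(18) -> d = 44; heap: [0-12 ALLOC][13-31 ALLOC][32-43 ALLOC][44-61 ALLOC][62-62 FREE]
Op 6: b = realloc(b, 9) -> b = 13; heap: [0-12 ALLOC][13-21 ALLOC][22-31 FREE][32-43 ALLOC][44-61 ALLOC][62-62 FREE]
Op 7: free(a) -> (freed a); heap: [0-12 FREE][13-21 ALLOC][22-31 FREE][32-43 ALLOC][44-61 ALLOC][62-62 FREE]
Op 8: d = realloc(d, 22) -> NULL (d unchanged); heap: [0-12 FREE][13-21 ALLOC][22-31 FREE][32-43 ALLOC][44-61 ALLOC][62-62 FREE]
Op 9: free(c) -> (freed c); heap: [0-12 FREE][13-21 ALLOC][22-43 FREE][44-61 ALLOC][62-62 FREE]
Op 10: b = realloc(b, 7) -> b = 13; heap: [0-12 FREE][13-19 ALLOC][20-43 FREE][44-61 ALLOC][62-62 FREE]
Free blocks: [13 24 1] total_free=38 largest=24 -> 100*(38-24)/38 = 1400/38 ≈ 36.842 -> rounds to 37

Answer: 37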